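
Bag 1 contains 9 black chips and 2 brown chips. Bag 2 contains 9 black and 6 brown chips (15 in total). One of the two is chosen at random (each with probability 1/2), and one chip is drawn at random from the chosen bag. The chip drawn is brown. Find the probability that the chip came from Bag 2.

11/16

P(brown | Bag 1) = 2/11; P(brown | Bag 2) = 2/5.
P(brown) = 1/2·2/11 + 1/2·2/5 = 16/55.
By Bayes' rule, P(Bag 2 | brown) = 1/5 / 16/55 = 11/16 ≈ 0.6875.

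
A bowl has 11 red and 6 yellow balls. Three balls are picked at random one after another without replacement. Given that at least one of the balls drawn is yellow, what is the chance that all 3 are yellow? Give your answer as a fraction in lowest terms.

4/103

P(all 3 yellow) = C(6,3)/C(17,3) = 1/34; P(at least one yellow) = 1 − C(11,3)/C(17,3) = 103/136.
Since 'all 3 yellow' ⊆ 'at least one yellow', P(all 3 | at least one) = 1/34 / 103/136 = 4/103 ≈ 0.0388.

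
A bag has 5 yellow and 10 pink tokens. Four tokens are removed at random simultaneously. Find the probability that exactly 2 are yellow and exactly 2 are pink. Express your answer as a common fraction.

30/91

Unordered draws without replacement: count favorable combinations over C(15,4).
Favorable = C(5,2) · C(10,2) = 450; total = C(15,4) = 1365.
P = 450/1365 = 30/91 ≈ 0.3297.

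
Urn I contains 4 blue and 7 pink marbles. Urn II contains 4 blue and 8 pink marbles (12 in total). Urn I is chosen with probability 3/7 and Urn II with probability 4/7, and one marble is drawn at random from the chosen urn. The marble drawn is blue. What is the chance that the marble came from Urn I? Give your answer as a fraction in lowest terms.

9/20

P(blue | Urn I) = 4/11; P(blue | Urn II) = 1/3.
P(blue) = 3/7·4/11 + 4/7·1/3 = 80/231.
By Bayes' rule, P(Urn I | blue) = 12/77 / 80/231 = 9/20 ≈ 0.4500.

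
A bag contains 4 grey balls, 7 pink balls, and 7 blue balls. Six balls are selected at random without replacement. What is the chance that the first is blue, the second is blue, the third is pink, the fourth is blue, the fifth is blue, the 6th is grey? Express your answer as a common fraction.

7/3978

Multiply the conditional probability of each draw in order, without replacement, so each draw removes one from its color and from the total.
P = (7/18) · (6/17) · (7/16) · (5/15) · (4/14) · (4/13) = 7/3978 ≈ 0.0018.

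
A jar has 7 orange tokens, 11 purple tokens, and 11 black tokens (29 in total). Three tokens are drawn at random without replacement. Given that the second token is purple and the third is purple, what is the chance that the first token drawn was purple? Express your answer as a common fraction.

1/3

P(first=purple and the second token is purple and the third is purple) = (11/29)·(10/28)·(9/27) = 55/1218.
P(E) = Σ over first color = 55/1566 + 55/1218 + 605/10962 = 55/406.
By Bayes, P(first=purple | E) = 55/1218 / 55/406 = 1/3 ≈ 0.3333.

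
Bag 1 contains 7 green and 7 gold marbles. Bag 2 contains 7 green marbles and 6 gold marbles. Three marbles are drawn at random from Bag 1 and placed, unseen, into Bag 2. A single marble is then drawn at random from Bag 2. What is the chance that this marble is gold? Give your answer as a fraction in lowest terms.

Condition on how many of the transferred marbles are gold (from Bag 1: 7 gold of 14; then Bag 2 has 16 total).
  0 gold: C(7,0)C(7,3)/C(14,3) = 5/52; then P = 6/16
  1 gold: C(7,1)C(7,2)/C(14,3) = 21/52; then P = 7/16
  2 gold: C(7,2)C(7,1)/C(14,3) = 21/52; then P = 8/16
  3 gold: C(7,3)C(7,0)/C(14,3) = 5/52; then P = 9/16
P(gold from Bag 2) = 15/32 ≈ 0.4688.

15/32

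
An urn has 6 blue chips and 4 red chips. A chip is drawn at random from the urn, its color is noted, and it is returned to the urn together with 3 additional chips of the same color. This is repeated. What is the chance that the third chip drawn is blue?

Sum over the four possibilities for the first two draws (blue/not-blue each), tracking how the blue count and total change by +3 per draw.
P(third is blue) = 3/5 ≈ 0.6000. (In a Pólya urn every draw has the same marginal probability 6/10.)

3/5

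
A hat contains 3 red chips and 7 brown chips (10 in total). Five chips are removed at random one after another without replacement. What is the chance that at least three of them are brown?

11/12

Sum the hypergeometric tail for j = 3,…,5 brown chips.
Favorable = C(7,3)·C(3,2) + C(7,4)·C(3,1) + C(7,5)·C(3,0) = 231; total = C(10,5) = 252.
P = 231/252 = 11/12 ≈ 0.9167.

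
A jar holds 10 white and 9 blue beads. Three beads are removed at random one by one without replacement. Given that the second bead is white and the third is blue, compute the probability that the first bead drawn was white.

P(first=white and the second bead is white and the third is blue) = (10/19)·(9/18)·(9/17) = 45/323.
P(E) = Σ over first color = 45/323 + 40/323 = 5/19.
By Bayes, P(first=white | E) = 45/323 / 5/19 = 9/17 ≈ 0.5294.

9/17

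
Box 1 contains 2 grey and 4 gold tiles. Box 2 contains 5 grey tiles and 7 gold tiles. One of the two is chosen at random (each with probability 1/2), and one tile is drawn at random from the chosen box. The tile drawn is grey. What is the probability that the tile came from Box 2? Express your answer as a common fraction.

5/9

P(grey | Box 1) = 1/3; P(grey | Box 2) = 5/12.
P(grey) = 1/2·1/3 + 1/2·5/12 = 3/8.
By Bayes' rule, P(Box 2 | grey) = 5/24 / 3/8 = 5/9 ≈ 0.5556.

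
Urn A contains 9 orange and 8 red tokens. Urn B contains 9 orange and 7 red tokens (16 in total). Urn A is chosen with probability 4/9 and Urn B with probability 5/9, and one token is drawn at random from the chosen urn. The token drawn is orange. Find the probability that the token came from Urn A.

P(orange | Urn A) = 9/17; P(orange | Urn B) = 9/16.
P(orange) = 4/9·9/17 + 5/9·9/16 = 149/272.
By Bayes' rule, P(Urn A | orange) = 4/17 / 149/272 = 64/149 ≈ 0.4295.

64/149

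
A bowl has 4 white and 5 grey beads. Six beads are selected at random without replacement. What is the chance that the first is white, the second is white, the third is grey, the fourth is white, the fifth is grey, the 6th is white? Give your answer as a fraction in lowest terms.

Multiply the conditional probability of each draw in order, without replacement, so each draw removes one from its color and from the total.
P = (4/9) · (3/8) · (5/7) · (2/6) · (4/5) · (1/4) = 1/126 ≈ 0.0079.

1/126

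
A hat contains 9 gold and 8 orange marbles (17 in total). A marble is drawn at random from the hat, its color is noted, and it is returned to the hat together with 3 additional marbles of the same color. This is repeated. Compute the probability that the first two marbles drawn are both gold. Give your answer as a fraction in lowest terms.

27/85

After a gold draw the hat holds 12 gold out of 20.
P = (9/17)·(12/20) = 27/85 ≈ 0.3176.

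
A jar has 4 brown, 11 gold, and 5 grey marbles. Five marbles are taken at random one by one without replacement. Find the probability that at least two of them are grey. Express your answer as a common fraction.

Sum the hypergeometric tail for j = 2,…,5 grey marbles.
Favorable = C(5,2)·C(15,3) + C(5,3)·C(15,2) + C(5,4)·C(15,1) + C(5,5)·C(15,0) = 5676; total = C(20,5) = 15504.
P = 5676/15504 = 473/1292 ≈ 0.3661.

473/1292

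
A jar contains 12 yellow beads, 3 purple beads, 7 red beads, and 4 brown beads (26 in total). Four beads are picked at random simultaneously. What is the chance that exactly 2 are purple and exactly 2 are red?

63/14950

Unordered draws without replacement: count favorable combinations over C(26,4).
Favorable = C(12,0) · C(3,2) · C(7,2) · C(4,0) = 63; total = C(26,4) = 14950.
P = 63/14950 = 63/14950 ≈ 0.0042.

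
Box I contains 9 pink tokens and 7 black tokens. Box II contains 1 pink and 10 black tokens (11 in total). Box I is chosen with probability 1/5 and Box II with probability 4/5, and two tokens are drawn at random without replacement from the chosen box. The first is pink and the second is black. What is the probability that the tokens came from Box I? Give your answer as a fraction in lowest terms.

P(E | Box I) = 21/80; P(E | Box II) = 1/11.
P(E) = 1/5·21/80 + 4/5·1/11 = 551/4400.
By Bayes' rule, P(Box I | E) = 21/400 / 551/4400 = 231/551 ≈ 0.4192.

231/551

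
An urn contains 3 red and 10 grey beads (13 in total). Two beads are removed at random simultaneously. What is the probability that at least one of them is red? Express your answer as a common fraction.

11/26

Use the complement: P(at least one red) = 1 − P(no red).
P(none) = C(10,2)/C(13,2) = 45/78.
So P = 1 − 45/78 = 11/26 ≈ 0.4231.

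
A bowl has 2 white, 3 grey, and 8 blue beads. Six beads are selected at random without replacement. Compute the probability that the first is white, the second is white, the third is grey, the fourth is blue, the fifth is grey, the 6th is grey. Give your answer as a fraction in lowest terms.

1/12870

Multiply the conditional probability of each draw in order, without replacement, so each draw removes one from its color and from the total.
P = (2/13) · (1/12) · (3/11) · (8/10) · (2/9) · (1/8) = 1/12870 ≈ 0.0001.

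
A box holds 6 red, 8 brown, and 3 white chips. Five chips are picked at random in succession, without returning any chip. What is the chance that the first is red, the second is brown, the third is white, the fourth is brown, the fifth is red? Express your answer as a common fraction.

Multiply the conditional probability of each draw in order, without replacement, so each draw removes one from its color and from the total.
P = (6/17) · (8/16) · (3/15) · (7/14) · (5/13) = 3/442 ≈ 0.0068.

3/442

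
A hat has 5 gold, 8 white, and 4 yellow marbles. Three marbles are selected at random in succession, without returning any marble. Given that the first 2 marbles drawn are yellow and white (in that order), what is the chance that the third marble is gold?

After removing 1 white, 1 yellow, the hat has 5 gold out of 15 remaining.
P(third is gold | given) = 5/15 = 1/3 ≈ 0.3333.

1/3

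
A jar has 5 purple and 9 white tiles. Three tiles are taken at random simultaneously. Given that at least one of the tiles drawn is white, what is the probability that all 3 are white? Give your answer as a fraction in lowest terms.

P(all 3 white) = C(9,3)/C(14,3) = 3/13; P(at least one white) = 1 − C(5,3)/C(14,3) = 177/182.
Since 'all 3 white' ⊆ 'at least one white', P(all 3 | at least one) = 3/13 / 177/182 = 14/59 ≈ 0.2373.

14/59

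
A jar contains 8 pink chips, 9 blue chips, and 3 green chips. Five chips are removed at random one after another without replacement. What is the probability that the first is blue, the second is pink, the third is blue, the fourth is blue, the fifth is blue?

Multiply the conditional probability of each draw in order, without replacement, so each draw removes one from its color and from the total.
P = (9/20) · (8/19) · (8/18) · (7/17) · (6/16) = 21/1615 ≈ 0.0130.

21/1615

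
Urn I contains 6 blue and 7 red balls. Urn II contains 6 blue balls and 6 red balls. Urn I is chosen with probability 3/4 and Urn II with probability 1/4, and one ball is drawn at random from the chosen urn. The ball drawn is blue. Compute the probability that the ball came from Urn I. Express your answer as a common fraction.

P(blue | Urn I) = 6/13; P(blue | Urn II) = 1/2.
P(blue) = 3/4·6/13 + 1/4·1/2 = 49/104.
By Bayes' rule, P(Urn I | blue) = 9/26 / 49/104 = 36/49 ≈ 0.7347.

36/49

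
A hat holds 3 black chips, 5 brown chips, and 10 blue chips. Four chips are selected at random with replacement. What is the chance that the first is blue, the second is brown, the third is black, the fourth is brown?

Multiply the conditional probability of each draw in order, with replacement (the composition resets each draw).
P = (10/18) · (5/18) · (3/18) · (5/18) = 125/17496 ≈ 0.0071.

125/17496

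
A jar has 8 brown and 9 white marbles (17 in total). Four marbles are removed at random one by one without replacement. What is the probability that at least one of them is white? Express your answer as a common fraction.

33/34

Use the complement: P(at least one white) = 1 − P(no white).
P(none) = C(8,4)/C(17,4) = 70/2380.
So P = 1 − 70/2380 = 33/34 ≈ 0.9706.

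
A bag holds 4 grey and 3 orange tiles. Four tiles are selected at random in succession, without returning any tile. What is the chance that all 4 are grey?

1/35

Multiply the conditional probability of each draw in order, without replacement, so each draw removes one from its color and from the total.
P = (4/7) · (3/6) · (2/5) · (1/4) = 1/35 ≈ 0.0286.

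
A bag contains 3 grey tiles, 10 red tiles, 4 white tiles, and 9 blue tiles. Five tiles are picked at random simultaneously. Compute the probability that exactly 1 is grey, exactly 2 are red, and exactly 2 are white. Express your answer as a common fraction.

81/6578

Unordered draws without replacement: count favorable combinations over C(26,5).
Favorable = C(3,1) · C(10,2) · C(4,2) · C(9,0) = 810; total = C(26,5) = 65780.
P = 810/65780 = 81/6578 ≈ 0.0123.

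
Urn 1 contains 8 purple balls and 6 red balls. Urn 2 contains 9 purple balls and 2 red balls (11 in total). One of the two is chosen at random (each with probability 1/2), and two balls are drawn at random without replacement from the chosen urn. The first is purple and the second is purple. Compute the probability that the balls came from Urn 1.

P(E | Urn 1) = 4/13; P(E | Urn 2) = 36/55.
P(E) = 1/2·4/13 + 1/2·36/55 = 344/715.
By Bayes' rule, P(Urn 1 | E) = 2/13 / 344/715 = 55/172 ≈ 0.3198.

55/172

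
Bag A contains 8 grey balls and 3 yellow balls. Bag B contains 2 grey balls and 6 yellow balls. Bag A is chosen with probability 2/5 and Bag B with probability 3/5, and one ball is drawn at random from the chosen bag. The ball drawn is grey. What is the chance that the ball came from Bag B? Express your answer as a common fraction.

33/97

P(grey | Bag A) = 8/11; P(grey | Bag B) = 1/4.
P(grey) = 2/5·8/11 + 3/5·1/4 = 97/220.
By Bayes' rule, P(Bag B | grey) = 3/20 / 97/220 = 33/97 ≈ 0.3402.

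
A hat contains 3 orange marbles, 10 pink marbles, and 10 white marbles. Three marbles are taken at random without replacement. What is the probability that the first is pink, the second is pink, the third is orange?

Multiply the conditional probability of each draw in order, without replacement, so each draw removes one from its color and from the total.
P = (10/23) · (9/22) · (3/21) = 45/1771 ≈ 0.0254.

45/1771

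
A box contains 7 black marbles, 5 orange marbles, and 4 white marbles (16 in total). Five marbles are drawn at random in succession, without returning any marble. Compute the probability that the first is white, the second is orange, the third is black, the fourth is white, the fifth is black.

Multiply the conditional probability of each draw in order, without replacement, so each draw removes one from its color and from the total.
P = (4/16) · (5/15) · (7/14) · (3/13) · (6/12) = 1/208 ≈ 0.0048.

1/208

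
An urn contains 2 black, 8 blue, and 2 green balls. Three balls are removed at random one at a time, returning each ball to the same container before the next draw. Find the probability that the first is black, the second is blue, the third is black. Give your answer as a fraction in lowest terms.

1/54

Multiply the conditional probability of each draw in order, with replacement (the composition resets each draw).
P = (2/12) · (8/12) · (2/12) = 1/54 ≈ 0.0185.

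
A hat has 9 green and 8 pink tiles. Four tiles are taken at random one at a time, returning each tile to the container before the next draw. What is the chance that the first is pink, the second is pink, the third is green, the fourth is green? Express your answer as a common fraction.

Multiply the conditional probability of each draw in order, with replacement (the composition resets each draw).
P = (8/17) · (8/17) · (9/17) · (9/17) = 5184/83521 ≈ 0.0621.

5184/83521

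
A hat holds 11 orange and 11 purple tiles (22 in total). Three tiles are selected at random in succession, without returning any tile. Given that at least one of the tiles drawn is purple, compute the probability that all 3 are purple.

P(all 3 purple) = C(11,3)/C(22,3) = 3/28; P(at least one purple) = 1 − C(11,3)/C(22,3) = 25/28.
Since 'all 3 purple' ⊆ 'at least one purple', P(all 3 | at least one) = 3/28 / 25/28 = 3/25 ≈ 0.1200.

3/25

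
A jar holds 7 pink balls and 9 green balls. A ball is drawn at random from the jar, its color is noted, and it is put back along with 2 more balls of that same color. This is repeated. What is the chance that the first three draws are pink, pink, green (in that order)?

Track the composition after each reinforcement of +2.
P = (7/16) · (9/18) · (9/20) = 63/640 ≈ 0.0984.

63/640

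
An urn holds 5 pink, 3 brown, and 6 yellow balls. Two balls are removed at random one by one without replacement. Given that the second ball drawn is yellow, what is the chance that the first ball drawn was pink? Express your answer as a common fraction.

P(first=pink and the second ball drawn is yellow) = (5/14)·(6/13) = 15/91.
P(the second ball drawn is yellow) = Σ over first color = 15/91 + 9/91 + 15/91 = 3/7.
By Bayes, P(first=pink | the second ball drawn is yellow) = 15/91 / 3/7 = 5/13 ≈ 0.3846.

5/13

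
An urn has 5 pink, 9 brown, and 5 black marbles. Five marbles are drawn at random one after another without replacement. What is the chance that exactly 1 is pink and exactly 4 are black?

Unordered draws without replacement: count favorable combinations over C(19,5).
Favorable = C(5,1) · C(9,0) · C(5,4) = 25; total = C(19,5) = 11628.
P = 25/11628 = 25/11628 ≈ 0.0021.

25/11628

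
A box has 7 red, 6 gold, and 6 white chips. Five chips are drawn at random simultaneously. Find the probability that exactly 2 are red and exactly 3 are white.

Unordered draws without replacement: count favorable combinations over C(19,5).
Favorable = C(7,2) · C(6,0) · C(6,3) = 420; total = C(19,5) = 11628.
P = 420/11628 = 35/969 ≈ 0.0361.

35/969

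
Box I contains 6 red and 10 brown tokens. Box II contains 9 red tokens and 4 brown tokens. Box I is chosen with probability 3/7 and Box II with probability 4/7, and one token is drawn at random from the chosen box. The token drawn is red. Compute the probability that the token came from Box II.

32/45

P(red | Box I) = 3/8; P(red | Box II) = 9/13.
P(red) = 3/7·3/8 + 4/7·9/13 = 405/728.
By Bayes' rule, P(Box II | red) = 36/91 / 405/728 = 32/45 ≈ 0.7111.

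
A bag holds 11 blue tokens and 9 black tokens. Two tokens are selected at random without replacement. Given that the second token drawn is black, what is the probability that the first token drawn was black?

P(first=black and the second token drawn is black) = (9/20)·(8/19) = 18/95.
P(the second token drawn is black) = Σ over first color = 99/380 + 18/95 = 9/20.
By Bayes, P(first=black | the second token drawn is black) = 18/95 / 9/20 = 8/19 ≈ 0.4211.

8/19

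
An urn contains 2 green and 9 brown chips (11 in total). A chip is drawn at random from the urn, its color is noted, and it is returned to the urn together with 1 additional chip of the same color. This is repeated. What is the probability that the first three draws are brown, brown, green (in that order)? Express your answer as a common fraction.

Track the composition after each reinforcement of +1.
P = (9/11) · (10/12) · (2/13) = 15/143 ≈ 0.1049.

15/143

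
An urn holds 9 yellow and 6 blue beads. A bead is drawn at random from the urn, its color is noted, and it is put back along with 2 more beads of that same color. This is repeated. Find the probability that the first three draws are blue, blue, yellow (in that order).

144/1615

Track the composition after each reinforcement of +2.
P = (6/15) · (8/17) · (9/19) = 144/1615 ≈ 0.0892.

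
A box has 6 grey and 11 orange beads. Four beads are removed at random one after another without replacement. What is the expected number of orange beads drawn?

By linearity of expectation, E[X] = Σ P(draw i is orange); by symmetry each draw (even without replacement) has P(orange) = 11/17.
E[X] = 4 · 11/17 = 44/17 ≈ 2.5882.

44/17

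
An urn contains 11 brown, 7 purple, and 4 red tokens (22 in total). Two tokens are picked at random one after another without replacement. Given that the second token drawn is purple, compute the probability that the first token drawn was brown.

P(first=brown and the second token drawn is purple) = (11/22)·(7/21) = 1/6.
P(the second token drawn is purple) = Σ over first color = 1/6 + 1/11 + 2/33 = 7/22.
By Bayes, P(first=brown | the second token drawn is purple) = 1/6 / 7/22 = 11/21 ≈ 0.5238.

11/21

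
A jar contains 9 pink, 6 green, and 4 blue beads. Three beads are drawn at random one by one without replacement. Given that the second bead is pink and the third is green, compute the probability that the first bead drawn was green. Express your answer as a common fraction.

5/17

P(first=green and the second bead is pink and the third is green) = (6/19)·(9/18)·(5/17) = 15/323.
P(E) = Σ over first color = 24/323 + 15/323 + 12/323 = 3/19.
By Bayes, P(first=green | E) = 15/323 / 3/19 = 5/17 ≈ 0.2941.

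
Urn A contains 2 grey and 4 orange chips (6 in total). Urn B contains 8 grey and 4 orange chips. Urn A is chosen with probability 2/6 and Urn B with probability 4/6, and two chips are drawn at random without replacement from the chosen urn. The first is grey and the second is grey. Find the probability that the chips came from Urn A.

P(E | Urn A) = 1/15; P(E | Urn B) = 14/33.
P(E) = 1/3·1/15 + 2/3·14/33 = 151/495.
By Bayes' rule, P(Urn A | E) = 1/45 / 151/495 = 11/151 ≈ 0.0728.

11/151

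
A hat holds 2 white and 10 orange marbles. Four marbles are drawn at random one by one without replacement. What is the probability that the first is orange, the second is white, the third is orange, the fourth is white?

1/66

Multiply the conditional probability of each draw in order, without replacement, so each draw removes one from its color and from the total.
P = (10/12) · (2/11) · (9/10) · (1/9) = 1/66 ≈ 0.0152.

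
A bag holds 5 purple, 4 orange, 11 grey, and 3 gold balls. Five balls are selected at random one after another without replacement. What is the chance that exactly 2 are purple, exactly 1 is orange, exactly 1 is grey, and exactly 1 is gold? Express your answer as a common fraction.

120/3059

Unordered draws without replacement: count favorable combinations over C(23,5).
Favorable = C(5,2) · C(4,1) · C(11,1) · C(3,1) = 1320; total = C(23,5) = 33649.
P = 1320/33649 = 120/3059 ≈ 0.0392.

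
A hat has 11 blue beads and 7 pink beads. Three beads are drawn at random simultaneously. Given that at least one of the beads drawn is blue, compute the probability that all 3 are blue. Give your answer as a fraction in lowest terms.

P(all 3 blue) = C(11,3)/C(18,3) = 55/272; P(at least one blue) = 1 − C(7,3)/C(18,3) = 781/816.
Since 'all 3 blue' ⊆ 'at least one blue', P(all 3 | at least one) = 55/272 / 781/816 = 15/71 ≈ 0.2113.

15/71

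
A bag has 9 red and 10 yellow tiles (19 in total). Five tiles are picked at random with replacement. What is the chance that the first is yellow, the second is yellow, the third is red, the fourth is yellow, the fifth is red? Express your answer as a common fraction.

81000/2476099

Multiply the conditional probability of each draw in order, with replacement (the composition resets each draw).
P = (10/19) · (10/19) · (9/19) · (10/19) · (9/19) = 81000/2476099 ≈ 0.0327.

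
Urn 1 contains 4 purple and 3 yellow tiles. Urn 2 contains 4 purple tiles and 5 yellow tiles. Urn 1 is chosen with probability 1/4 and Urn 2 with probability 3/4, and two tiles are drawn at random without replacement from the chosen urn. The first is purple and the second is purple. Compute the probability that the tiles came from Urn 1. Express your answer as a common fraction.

4/11

P(E | Urn 1) = 2/7; P(E | Urn 2) = 1/6.
P(E) = 1/4·2/7 + 3/4·1/6 = 11/56.
By Bayes' rule, P(Urn 1 | E) = 1/14 / 11/56 = 4/11 ≈ 0.3636.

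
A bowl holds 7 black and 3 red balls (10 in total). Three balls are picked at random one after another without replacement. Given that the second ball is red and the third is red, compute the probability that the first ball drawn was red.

P(first=red and the second ball is red and the third is red) = (3/10)·(2/9)·(1/8) = 1/120.
P(E) = Σ over first color = 7/120 + 1/120 = 1/15.
By Bayes, P(first=red | E) = 1/120 / 1/15 = 1/8 ≈ 0.1250.

1/8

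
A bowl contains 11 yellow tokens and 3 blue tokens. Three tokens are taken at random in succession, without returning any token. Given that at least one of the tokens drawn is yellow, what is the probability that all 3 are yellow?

P(all 3 yellow) = C(11,3)/C(14,3) = 165/364; P(at least one yellow) = 1 − C(3,3)/C(14,3) = 363/364.
Since 'all 3 yellow' ⊆ 'at least one yellow', P(all 3 | at least one) = 165/364 / 363/364 = 5/11 ≈ 0.4545.

5/11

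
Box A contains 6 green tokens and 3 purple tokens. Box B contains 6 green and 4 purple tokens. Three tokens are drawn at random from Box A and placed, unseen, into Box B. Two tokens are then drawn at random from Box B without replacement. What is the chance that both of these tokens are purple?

41/312

Condition on how many of the transferred tokens are purple (from Box A: 3 purple of 9; then Box B has 13 total).
  0 purple: C(3,0)C(6,3)/C(9,3) = 5/21; then P = C(4,2)/C(13,2) = 1/13
  1 purple: C(3,1)C(6,2)/C(9,3) = 15/28; then P = C(5,2)/C(13,2) = 5/39
  2 purple: C(3,2)C(6,1)/C(9,3) = 3/14; then P = C(6,2)/C(13,2) = 5/26
  3 purple: C(3,3)C(6,0)/C(9,3) = 1/84; then P = C(7,2)/C(13,2) = 7/26
P(both purple) = 41/312 ≈ 0.1314.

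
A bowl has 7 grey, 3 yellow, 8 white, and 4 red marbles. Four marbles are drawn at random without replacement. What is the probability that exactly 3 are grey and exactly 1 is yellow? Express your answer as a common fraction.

3/209

Unordered draws without replacement: count favorable combinations over C(22,4).
Favorable = C(7,3) · C(3,1) · C(8,0) · C(4,0) = 105; total = C(22,4) = 7315.
P = 105/7315 = 3/209 ≈ 0.0144.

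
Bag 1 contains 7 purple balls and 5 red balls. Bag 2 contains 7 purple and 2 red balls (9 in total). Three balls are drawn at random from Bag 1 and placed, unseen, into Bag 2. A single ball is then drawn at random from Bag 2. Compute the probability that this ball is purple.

35/48

Condition on how many of the transferred balls are purple (from Bag 1: 7 purple of 12; then Bag 2 has 12 total).
  0 purple: C(7,0)C(5,3)/C(12,3) = 1/22; then P = 7/12
  1 purple: C(7,1)C(5,2)/C(12,3) = 7/22; then P = 8/12
  2 purple: C(7,2)C(5,1)/C(12,3) = 21/44; then P = 9/12
  3 purple: C(7,3)C(5,0)/C(12,3) = 7/44; then P = 10/12
P(purple from Bag 2) = 35/48 ≈ 0.7292.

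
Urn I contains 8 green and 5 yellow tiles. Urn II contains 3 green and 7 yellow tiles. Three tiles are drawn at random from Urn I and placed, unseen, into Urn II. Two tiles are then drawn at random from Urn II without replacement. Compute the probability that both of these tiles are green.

125/1014

Condition on how many of the transferred tiles are green (from Urn I: 8 green of 13; then Urn II has 13 total).
  0 green: C(8,0)C(5,3)/C(13,3) = 5/143; then P = C(3,2)/C(13,2) = 1/26
  1 green: C(8,1)C(5,2)/C(13,3) = 40/143; then P = C(4,2)/C(13,2) = 1/13
  2 green: C(8,2)C(5,1)/C(13,3) = 70/143; then P = C(5,2)/C(13,2) = 5/39
  3 green: C(8,3)C(5,0)/C(13,3) = 28/143; then P = C(6,2)/C(13,2) = 5/26
P(both green) = 125/1014 ≈ 0.1233.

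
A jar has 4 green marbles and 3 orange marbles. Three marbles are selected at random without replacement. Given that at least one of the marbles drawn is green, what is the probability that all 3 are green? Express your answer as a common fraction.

P(all 3 green) = C(4,3)/C(7,3) = 4/35; P(at least one green) = 1 − C(3,3)/C(7,3) = 34/35.
Since 'all 3 green' ⊆ 'at least one green', P(all 3 | at least one) = 4/35 / 34/35 = 2/17 ≈ 0.1176.

2/17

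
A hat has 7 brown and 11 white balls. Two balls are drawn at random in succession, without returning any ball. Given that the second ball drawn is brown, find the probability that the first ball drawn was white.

11/17

P(first=white and the second ball drawn is brown) = (11/18)·(7/17) = 77/306.
P(the second ball drawn is brown) = Σ over first color = 7/51 + 77/306 = 7/18.
By Bayes, P(first=white | the second ball drawn is brown) = 77/306 / 7/18 = 11/17 ≈ 0.6471.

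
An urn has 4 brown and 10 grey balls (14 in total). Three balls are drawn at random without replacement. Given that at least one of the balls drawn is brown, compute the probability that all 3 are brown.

P(all 3 brown) = C(4,3)/C(14,3) = 1/91; P(at least one brown) = 1 − C(10,3)/C(14,3) = 61/91.
Since 'all 3 brown' ⊆ 'at least one brown', P(all 3 | at least one) = 1/91 / 61/91 = 1/61 ≈ 0.0164.

1/61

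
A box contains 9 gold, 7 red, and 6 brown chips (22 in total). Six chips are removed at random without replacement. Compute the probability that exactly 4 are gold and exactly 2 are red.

126/3553

Unordered draws without replacement: count favorable combinations over C(22,6).
Favorable = C(9,4) · C(7,2) · C(6,0) = 2646; total = C(22,6) = 74613.
P = 2646/74613 = 126/3553 ≈ 0.0355.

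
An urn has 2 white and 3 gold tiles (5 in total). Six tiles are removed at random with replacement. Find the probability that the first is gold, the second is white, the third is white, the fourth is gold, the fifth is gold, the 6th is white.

216/15625

Multiply the conditional probability of each draw in order, with replacement (the composition resets each draw).
P = (3/5) · (2/5) · (2/5) · (3/5) · (3/5) · (2/5) = 216/15625 ≈ 0.0138.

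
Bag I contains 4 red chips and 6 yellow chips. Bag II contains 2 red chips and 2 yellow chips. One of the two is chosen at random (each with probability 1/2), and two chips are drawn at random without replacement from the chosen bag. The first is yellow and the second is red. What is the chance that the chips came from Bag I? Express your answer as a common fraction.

P(E | Bag I) = 4/15; P(E | Bag II) = 1/3.
P(E) = 1/2·4/15 + 1/2·1/3 = 3/10.
By Bayes' rule, P(Bag I | E) = 2/15 / 3/10 = 4/9 ≈ 0.4444.

4/9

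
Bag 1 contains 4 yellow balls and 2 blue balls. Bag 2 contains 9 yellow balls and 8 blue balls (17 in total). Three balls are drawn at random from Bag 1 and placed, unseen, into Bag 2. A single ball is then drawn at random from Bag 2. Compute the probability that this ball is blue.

9/20

Condition on how many of the transferred balls are blue (from Bag 1: 2 blue of 6; then Bag 2 has 20 total).
  0 blue: C(2,0)C(4,3)/C(6,3) = 1/5; then P = 8/20
  1 blue: C(2,1)C(4,2)/C(6,3) = 3/5; then P = 9/20
  2 blue: C(2,2)C(4,1)/C(6,3) = 1/5; then P = 10/20
P(blue from Bag 2) = 9/20 ≈ 0.4500.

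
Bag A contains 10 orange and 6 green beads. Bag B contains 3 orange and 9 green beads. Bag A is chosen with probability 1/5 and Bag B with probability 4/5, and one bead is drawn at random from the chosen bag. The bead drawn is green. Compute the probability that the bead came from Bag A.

1/9

P(green | Bag A) = 3/8; P(green | Bag B) = 3/4.
P(green) = 1/5·3/8 + 4/5·3/4 = 27/40.
By Bayes' rule, P(Bag A | green) = 3/40 / 27/40 = 1/9 ≈ 0.1111.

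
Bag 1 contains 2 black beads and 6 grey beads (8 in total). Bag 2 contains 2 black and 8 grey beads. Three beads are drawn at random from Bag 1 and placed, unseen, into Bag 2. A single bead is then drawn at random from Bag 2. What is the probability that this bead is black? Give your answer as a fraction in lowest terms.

11/52

Condition on how many of the transferred beads are black (from Bag 1: 2 black of 8; then Bag 2 has 13 total).
  0 black: C(2,0)C(6,3)/C(8,3) = 5/14; then P = 2/13
  1 black: C(2,1)C(6,2)/C(8,3) = 15/28; then P = 3/13
  2 black: C(2,2)C(6,1)/C(8,3) = 3/28; then P = 4/13
P(black from Bag 2) = 11/52 ≈ 0.2115.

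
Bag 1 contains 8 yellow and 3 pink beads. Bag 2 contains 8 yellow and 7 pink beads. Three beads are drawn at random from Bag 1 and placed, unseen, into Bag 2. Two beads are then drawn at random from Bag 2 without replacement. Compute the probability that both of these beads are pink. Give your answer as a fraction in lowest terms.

29/165

Condition on how many of the transferred beads are pink (from Bag 1: 3 pink of 11; then Bag 2 has 18 total).
  0 pink: C(3,0)C(8,3)/C(11,3) = 56/165; then P = C(7,2)/C(18,2) = 7/51
  1 pink: C(3,1)C(8,2)/C(11,3) = 28/55; then P = C(8,2)/C(18,2) = 28/153
  2 pink: C(3,2)C(8,1)/C(11,3) = 8/55; then P = C(9,2)/C(18,2) = 4/17
  3 pink: C(3,3)C(8,0)/C(11,3) = 1/165; then P = C(10,2)/C(18,2) = 5/17
P(both pink) = 29/165 ≈ 0.1758.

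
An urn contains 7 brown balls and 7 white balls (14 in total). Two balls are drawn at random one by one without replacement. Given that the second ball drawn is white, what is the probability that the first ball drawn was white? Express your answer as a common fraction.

P(first=white and the second ball drawn is white) = (7/14)·(6/13) = 3/13.
P(the second ball drawn is white) = Σ over first color = 7/26 + 3/13 = 1/2.
By Bayes, P(first=white | the second ball drawn is white) = 3/13 / 1/2 = 6/13 ≈ 0.4615.

6/13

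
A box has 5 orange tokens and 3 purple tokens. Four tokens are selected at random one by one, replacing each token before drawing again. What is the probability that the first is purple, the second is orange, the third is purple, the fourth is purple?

135/4096

Multiply the conditional probability of each draw in order, with replacement (the composition resets each draw).
P = (3/8) · (5/8) · (3/8) · (3/8) = 135/4096 ≈ 0.0330.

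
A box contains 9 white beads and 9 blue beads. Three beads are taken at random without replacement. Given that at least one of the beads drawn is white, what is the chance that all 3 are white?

7/61

P(all 3 white) = C(9,3)/C(18,3) = 7/68; P(at least one white) = 1 − C(9,3)/C(18,3) = 61/68.
Since 'all 3 white' ⊆ 'at least one white', P(all 3 | at least one) = 7/68 / 61/68 = 7/61 ≈ 0.1148.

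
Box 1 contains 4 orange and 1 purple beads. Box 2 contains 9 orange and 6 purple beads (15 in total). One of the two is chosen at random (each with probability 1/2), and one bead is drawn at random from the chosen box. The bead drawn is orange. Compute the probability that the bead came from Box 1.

P(orange | Box 1) = 4/5; P(orange | Box 2) = 3/5.
P(orange) = 1/2·4/5 + 1/2·3/5 = 7/10.
By Bayes' rule, P(Box 1 | orange) = 2/5 / 7/10 = 4/7 ≈ 0.5714.

4/7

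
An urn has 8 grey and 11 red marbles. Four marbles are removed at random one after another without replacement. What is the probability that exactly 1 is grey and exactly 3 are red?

110/323

Unordered draws without replacement: count favorable combinations over C(19,4).
Favorable = C(8,1) · C(11,3) = 1320; total = C(19,4) = 3876.
P = 1320/3876 = 110/323 ≈ 0.3406.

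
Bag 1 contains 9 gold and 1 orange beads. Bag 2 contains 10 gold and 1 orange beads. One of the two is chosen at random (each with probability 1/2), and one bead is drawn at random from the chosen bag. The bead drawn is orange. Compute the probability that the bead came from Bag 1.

P(orange | Bag 1) = 1/10; P(orange | Bag 2) = 1/11.
P(orange) = 1/2·1/10 + 1/2·1/11 = 21/220.
By Bayes' rule, P(Bag 1 | orange) = 1/20 / 21/220 = 11/21 ≈ 0.5238.

11/21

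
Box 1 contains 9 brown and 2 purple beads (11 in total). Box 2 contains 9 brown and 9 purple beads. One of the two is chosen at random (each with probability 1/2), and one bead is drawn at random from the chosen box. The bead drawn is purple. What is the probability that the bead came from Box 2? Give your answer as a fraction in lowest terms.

11/15

P(purple | Box 1) = 2/11; P(purple | Box 2) = 1/2.
P(purple) = 1/2·2/11 + 1/2·1/2 = 15/44.
By Bayes' rule, P(Box 2 | purple) = 1/4 / 15/44 = 11/15 ≈ 0.7333.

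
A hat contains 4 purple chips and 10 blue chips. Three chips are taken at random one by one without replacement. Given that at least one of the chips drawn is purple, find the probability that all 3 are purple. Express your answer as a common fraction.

1/61

P(all 3 purple) = C(4,3)/C(14,3) = 1/91; P(at least one purple) = 1 − C(10,3)/C(14,3) = 61/91.
Since 'all 3 purple' ⊆ 'at least one purple', P(all 3 | at least one) = 1/91 / 61/91 = 1/61 ≈ 0.0164.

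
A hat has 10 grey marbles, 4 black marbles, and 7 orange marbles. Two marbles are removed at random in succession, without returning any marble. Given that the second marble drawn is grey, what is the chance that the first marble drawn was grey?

P(first=grey and the second marble drawn is grey) = (10/21)·(9/20) = 3/14.
P(the second marble drawn is grey) = Σ over first color = 3/14 + 2/21 + 1/6 = 10/21.
By Bayes, P(first=grey | the second marble drawn is grey) = 3/14 / 10/21 = 9/20 ≈ 0.4500.

9/20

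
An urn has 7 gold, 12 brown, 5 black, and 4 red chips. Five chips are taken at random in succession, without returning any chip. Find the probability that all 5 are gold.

Unordered draws without replacement: count favorable combinations over C(28,5).
Favorable = C(7,5) · C(12,0) · C(5,0) · C(4,0) = 21; total = C(28,5) = 98280.
P = 21/98280 = 1/4680 ≈ 0.0002.

1/4680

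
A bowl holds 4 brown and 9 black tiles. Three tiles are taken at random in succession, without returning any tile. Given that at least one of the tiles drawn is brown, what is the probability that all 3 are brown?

P(all 3 brown) = C(4,3)/C(13,3) = 2/143; P(at least one brown) = 1 − C(9,3)/C(13,3) = 101/143.
Since 'all 3 brown' ⊆ 'at least one brown', P(all 3 | at least one) = 2/143 / 101/143 = 2/101 ≈ 0.0198.

2/101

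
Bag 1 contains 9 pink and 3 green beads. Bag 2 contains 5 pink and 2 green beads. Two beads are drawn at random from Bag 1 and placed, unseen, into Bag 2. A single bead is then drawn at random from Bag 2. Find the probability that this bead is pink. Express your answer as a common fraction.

Condition on how many of the transferred beads are pink (from Bag 1: 9 pink of 12; then Bag 2 has 9 total).
  0 pink: C(9,0)C(3,2)/C(12,2) = 1/22; then P = 5/9
  1 pink: C(9,1)C(3,1)/C(12,2) = 9/22; then P = 6/9
  2 pink: C(9,2)C(3,0)/C(12,2) = 6/11; then P = 7/9
P(pink from Bag 2) = 13/18 ≈ 0.7222.

13/18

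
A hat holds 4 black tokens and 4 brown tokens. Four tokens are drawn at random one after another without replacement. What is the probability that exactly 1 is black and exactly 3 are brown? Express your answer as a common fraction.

8/35

Unordered draws without replacement: count favorable combinations over C(8,4).
Favorable = C(4,1) · C(4,3) = 16; total = C(8,4) = 70.
P = 16/70 = 8/35 ≈ 0.2286.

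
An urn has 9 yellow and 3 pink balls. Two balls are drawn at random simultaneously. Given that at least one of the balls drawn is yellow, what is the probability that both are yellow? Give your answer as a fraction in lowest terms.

4/7

P(both yellow) = C(9,2)/C(12,2) = 6/11; P(at least one yellow) = 1 − C(3,2)/C(12,2) = 21/22.
Since 'both yellow' ⊆ 'at least one yellow', P(both | at least one) = 6/11 / 21/22 = 4/7 ≈ 0.5714.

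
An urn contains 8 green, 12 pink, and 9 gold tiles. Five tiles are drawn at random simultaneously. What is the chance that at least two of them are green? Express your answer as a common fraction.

802/1885

Sum the hypergeometric tail for j = 2,…,5 green tiles.
Favorable = C(8,2)·C(21,3) + C(8,3)·C(21,2) + C(8,4)·C(21,1) + C(8,5)·C(21,0) = 50526; total = C(29,5) = 118755.
P = 50526/118755 = 802/1885 ≈ 0.4255.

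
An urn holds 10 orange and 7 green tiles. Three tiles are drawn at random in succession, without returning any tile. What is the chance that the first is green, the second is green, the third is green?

Multiply the conditional probability of each draw in order, without replacement, so each draw removes one from its color and from the total.
P = (7/17) · (6/16) · (5/15) = 7/136 ≈ 0.0515.

7/136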